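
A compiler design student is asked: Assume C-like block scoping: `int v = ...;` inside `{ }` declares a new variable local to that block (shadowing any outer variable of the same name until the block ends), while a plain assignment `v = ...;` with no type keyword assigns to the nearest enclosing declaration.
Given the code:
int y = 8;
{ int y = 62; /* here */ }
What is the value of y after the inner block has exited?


Analyzing scoping rules:
Outer scope: declares y = 8
Inner block: 'int y = 62;' declares a NEW y that shadows the outer one
When the block exits the inner y goes out of scope; the outer y was never modified -> 8
Result: 8

8


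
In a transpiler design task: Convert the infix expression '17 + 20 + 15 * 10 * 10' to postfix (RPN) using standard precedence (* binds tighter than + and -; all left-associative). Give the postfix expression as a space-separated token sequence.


Applying the shunting-yard algorithm:
  Operand 17 -> output
  Push '+' onto operator stack -> op-stack: [+]
  Operand 20 -> output
  See '+' (prec 1); top '+' (prec 1) >= it -> pop '+' to output
  Push '+' onto operator stack -> op-stack: [+]
  Operand 15 -> output
  Push '*' onto operator stack -> op-stack: [+, *]
  Operand 10 -> output
  See '*' (prec 2); top '*' (prec 2) >= it -> pop '*' to output
  Push '*' onto operator stack -> op-stack: [+, *]
  Operand 10 -> output
  End of input: pop '*' to output
  End of input: pop '+' to output
Postfix result: 17 20 + 15 10 * 10 * +

17 20 + 15 10 * 10 * +


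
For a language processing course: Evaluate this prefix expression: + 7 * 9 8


Parsing prefix expression: + 7 * 9 8
Step 1: Innermost operation '* 9 8'
  9 * 8 = 72
Step 2: Outer operation '+ 7 [72]'
  7 + 72 = 79

79


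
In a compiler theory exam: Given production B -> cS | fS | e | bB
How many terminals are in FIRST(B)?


Production: B -> cS | fS | e | bB
Examining each alternative for leading terminals:
  B -> cS : first terminal = 'c'
  B -> fS : first terminal = 'f'
  B -> e : first terminal = 'e'
  B -> bB : first terminal = 'b'
FIRST(B) = {b, c, e, f}
Count: 4

4


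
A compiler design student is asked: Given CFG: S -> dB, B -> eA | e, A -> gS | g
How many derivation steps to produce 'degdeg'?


Grammar: S -> dB, B -> eA | e, A -> gS | g
Deriving 'degdeg':
Step 1: S -> dB => dB
Step 2: B -> eA => deA
Step 3: A -> gS => degS
Step 4: S -> dB => degdB
Step 5: B -> eA => degdeA
Step 6: A -> g => degdeg
Total derivation steps: 6

6


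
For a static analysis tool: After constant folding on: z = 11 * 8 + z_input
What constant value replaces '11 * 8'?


Identifying constant sub-expression:
  Original: z = 11 * 8 + z_input
  11 and 8 are both compile-time constants
  Evaluating: 11 * 8 = 88
  After folding: z = 88 + z_input

88


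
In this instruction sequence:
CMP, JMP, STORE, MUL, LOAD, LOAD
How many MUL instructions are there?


Scanning instruction sequence for MUL:
  Position 1: CMP
  Position 2: JMP
  Position 3: STORE
  Position 4: MUL <- MATCH
  Position 5: LOAD
  Position 6: LOAD
Matches at positions: [4]
Total MUL count: 1

1


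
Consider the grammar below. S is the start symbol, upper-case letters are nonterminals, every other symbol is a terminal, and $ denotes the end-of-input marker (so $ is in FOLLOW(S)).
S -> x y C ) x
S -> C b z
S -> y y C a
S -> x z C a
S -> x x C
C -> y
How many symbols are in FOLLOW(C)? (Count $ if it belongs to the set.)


S is the start symbol and does not occur in any rule body, so FOLLOW(S) = {$}.
Examining every occurrence of C in a rule body:
  S -> x y C ) x : C is followed by terminal ')' -> add ')'
  S -> C b z : C is followed by terminal 'b' -> add 'b'
  S -> y y C a : C is followed by terminal 'a' -> add 'a'
  S -> x z C a : C is followed by terminal 'a' -> add 'a' (already in the set)
  S -> x x C : C is at the right end -> add FOLLOW(S) = {$}
  C -> y : C does not occur in the body -> contributes nothing
FOLLOW(C) = {), a, b, $}
Count: 4

4


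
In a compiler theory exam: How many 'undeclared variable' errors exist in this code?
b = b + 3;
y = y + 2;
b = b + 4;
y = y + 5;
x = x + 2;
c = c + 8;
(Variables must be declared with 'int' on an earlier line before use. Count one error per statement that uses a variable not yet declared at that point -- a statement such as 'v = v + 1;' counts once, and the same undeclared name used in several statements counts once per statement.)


Scanning code line by line:
  Line 1: use 'b' -> ERROR (undeclared)
  Line 2: use 'y' -> ERROR (undeclared)
  Line 3: use 'b' -> ERROR (undeclared)
  Line 4: use 'y' -> ERROR (undeclared)
  Line 5: use 'x' -> ERROR (undeclared)
  Line 6: use 'c' -> ERROR (undeclared)
Total undeclared variable errors: 6

6


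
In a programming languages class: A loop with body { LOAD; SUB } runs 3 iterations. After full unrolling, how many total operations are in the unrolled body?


Loop body operations: LOAD, SUB (2 ops per iteration)
Unrolling 3 iterations:
  Iteration 1: LOAD, SUB (2 ops)
  Iteration 2: LOAD, SUB (2 ops)
  Iteration 3: LOAD, SUB (2 ops)
Total: 3 iterations * 2 ops/iter = 6 operations

6


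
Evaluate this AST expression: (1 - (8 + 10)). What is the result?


Expression: (1 - (8 + 10))
Evaluating step by step:
  8 + 10 = 18
  1 - 18 = -17
Result: -17

-17


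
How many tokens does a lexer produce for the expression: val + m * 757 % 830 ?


Scanning 'val + m * 757 % 830'
Token 1: 'val' -> identifier
Token 2: '+' -> operator
Token 3: 'm' -> identifier
Token 4: '*' -> operator
Token 5: '757' -> integer_literal
Token 6: '%' -> operator
Token 7: '830' -> integer_literal
Total tokens: 7

7


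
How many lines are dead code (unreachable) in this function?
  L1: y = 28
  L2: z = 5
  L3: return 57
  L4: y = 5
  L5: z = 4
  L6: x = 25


Analyzing control flow:
  L1: reachable (before return)
  L2: reachable (before return)
  L3: reachable (return statement)
  L4: DEAD (after return at L3)
  L5: DEAD (after return at L3)
  L6: DEAD (after return at L3)
Return at L3, total lines = 6
Dead lines: L4 through L6
Count: 3

3


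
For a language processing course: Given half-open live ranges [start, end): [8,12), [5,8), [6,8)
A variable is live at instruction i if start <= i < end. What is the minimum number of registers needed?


Live ranges:
  Var0: [8, 12)
  Var1: [5, 8)
  Var2: [6, 8)
Sweep-line events (position, delta, active):
  pos=5 start -> active=1
  pos=6 start -> active=2
  pos=8 end -> active=1
  pos=8 end -> active=0
  pos=8 start -> active=1
  pos=12 end -> active=0
Maximum simultaneous active: 2
Minimum registers needed: 2

2


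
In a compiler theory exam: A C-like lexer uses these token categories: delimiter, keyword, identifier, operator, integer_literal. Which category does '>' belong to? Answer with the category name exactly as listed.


Token: '>'
Checking categories:
  identifier: no
  integer_literal: no
  operator: YES
  keyword: no
  delimiter: no
Category: operator

operator


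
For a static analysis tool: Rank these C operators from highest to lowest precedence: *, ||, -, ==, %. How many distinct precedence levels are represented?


Looking up precedence for each operator:
  * -> precedence 6
  || -> precedence 1
  - -> precedence 5
  == -> precedence 3
  % -> precedence 6
Sorted highest to lowest: *, %, -, ==, ||
Distinct precedence values: [6, 5, 3, 1]
Number of distinct levels: 4

4


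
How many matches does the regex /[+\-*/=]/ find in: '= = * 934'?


Pattern: /[+\-*/=]/ (operators)
Input: '= = * 934'
Scanning for matches:
  Match 1: '='
  Match 2: '='
  Match 3: '*'
Total matches: 3

3


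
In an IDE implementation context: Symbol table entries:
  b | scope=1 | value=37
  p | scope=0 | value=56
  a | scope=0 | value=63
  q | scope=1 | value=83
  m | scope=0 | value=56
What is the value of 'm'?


Searching symbol table for 'm':
  b | scope=1 | value=37
  p | scope=0 | value=56
  a | scope=0 | value=63
  q | scope=1 | value=83
  m | scope=0 | value=56 <- MATCH
Found 'm' at scope 0 with value 56

56


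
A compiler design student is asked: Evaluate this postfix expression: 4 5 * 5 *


Processing tokens left to right:
Push 4, Push 5
Pop 4 and 5, compute 4 * 5 = 20, push 20
Push 5
Pop 20 and 5, compute 20 * 5 = 100, push 100
Stack result: 100

100


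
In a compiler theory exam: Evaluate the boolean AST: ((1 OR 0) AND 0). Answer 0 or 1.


Step 1: Evaluate inner node
  1 OR 0 = 1
Step 2: Evaluate root node
  1 AND 0 = 0

0


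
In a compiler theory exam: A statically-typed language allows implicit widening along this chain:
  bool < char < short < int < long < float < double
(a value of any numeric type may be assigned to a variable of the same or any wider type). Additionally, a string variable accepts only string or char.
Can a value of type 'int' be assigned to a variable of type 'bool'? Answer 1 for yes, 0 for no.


Target variable type: bool
Source value type: int
Numeric ranks: int=3, bool=0
Widening allowed iff rank(source) <= rank(target): 3 <= 0? No
Result: 0

0


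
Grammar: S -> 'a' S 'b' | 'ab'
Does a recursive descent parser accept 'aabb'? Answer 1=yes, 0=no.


Grammar accepts strings of the form a^n b^n (n >= 1)
Word: 'aabb'
Counting: 2 a's and 2 b's
Check: 2 == 2? Yes
Derivation (S -> aSb applied 1 time(s), then S -> ab): S => aSb => aabb
Accepted

1


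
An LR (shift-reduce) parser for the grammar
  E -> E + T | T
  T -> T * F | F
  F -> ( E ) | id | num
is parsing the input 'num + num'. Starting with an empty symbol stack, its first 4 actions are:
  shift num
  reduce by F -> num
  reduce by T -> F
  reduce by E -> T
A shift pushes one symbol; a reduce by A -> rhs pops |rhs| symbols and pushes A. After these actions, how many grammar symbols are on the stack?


Tracking the symbol stack through each action:
  Action 1: shift 'num' : push -> stack = [num] (size 1)
  Action 2: reduce by F -> num : pop 1, push F -> stack = [F] (size 1)
  Action 3: reduce by T -> F : pop 1, push T -> stack = [T] (size 1)
  Action 4: reduce by E -> T : pop 1, push E -> stack = [E] (size 1)
Final stack size: 1

1


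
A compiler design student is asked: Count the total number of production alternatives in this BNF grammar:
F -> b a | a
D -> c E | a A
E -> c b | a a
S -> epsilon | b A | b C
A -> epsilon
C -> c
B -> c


Counting alternatives per rule:
  F: 2 alternative(s)
  D: 2 alternative(s)
  E: 2 alternative(s)
  S: 3 alternative(s)
  A: 1 alternative(s)
  C: 1 alternative(s)
  B: 1 alternative(s)
Sum: 2 + 2 + 2 + 3 + 1 + 1 + 1 = 12

12


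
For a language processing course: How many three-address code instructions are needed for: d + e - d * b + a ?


Expression: d + e - d * b + a
Generating three-address code (respecting * over +/- precedence):
  Instruction 1: t1 = d * b
  Instruction 2: t2 = d + e
  Instruction 3: t3 = t2 - t1
  Instruction 4: t4 = t3 + a
Total instructions: 4

4


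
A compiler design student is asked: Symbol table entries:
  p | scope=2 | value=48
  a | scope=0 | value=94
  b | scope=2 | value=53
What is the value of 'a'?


Searching symbol table for 'a':
  p | scope=2 | value=48
  a | scope=0 | value=94 <- MATCH
  b | scope=2 | value=53
Found 'a' at scope 0 with value 94

94


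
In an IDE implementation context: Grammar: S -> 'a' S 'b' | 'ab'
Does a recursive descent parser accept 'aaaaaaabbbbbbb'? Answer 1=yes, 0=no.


Grammar accepts strings of the form a^n b^n (n >= 1)
Word: 'aaaaaaabbbbbbb'
Counting: 7 a's and 7 b's
Check: 7 == 7? Yes
Derivation (S -> aSb applied 6 time(s), then S -> ab): S => aSb => aaSbb => aaaSbbb => aaaaSbbbb => aaaaaSbbbbb => aaaaaaSbbbbbb => aaaaaaabbbbbbb
Accepted

1


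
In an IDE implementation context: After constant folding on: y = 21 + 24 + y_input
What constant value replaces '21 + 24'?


Identifying constant sub-expression:
  Original: y = 21 + 24 + y_input
  21 and 24 are both compile-time constants
  Evaluating: 21 + 24 = 45
  After folding: y = 45 + y_input

45


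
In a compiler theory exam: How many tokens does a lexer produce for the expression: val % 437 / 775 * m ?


Scanning 'val % 437 / 775 * m'
Token 1: 'val' -> identifier
Token 2: '%' -> operator
Token 3: '437' -> integer_literal
Token 4: '/' -> operator
Token 5: '775' -> integer_literal
Token 6: '*' -> operator
Token 7: 'm' -> identifier
Total tokens: 7

7


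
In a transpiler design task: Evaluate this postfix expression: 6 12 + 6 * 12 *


Processing tokens left to right:
Push 6, Push 12
Pop 6 and 12, compute 6 + 12 = 18, push 18
Push 6
Pop 18 and 6, compute 18 * 6 = 108, push 108
Push 12
Pop 108 and 12, compute 108 * 12 = 1296, push 1296
Stack result: 1296

1296


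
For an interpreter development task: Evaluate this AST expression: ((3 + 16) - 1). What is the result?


Expression: ((3 + 16) - 1)
Evaluating step by step:
  3 + 16 = 19
  19 - 1 = 18
Result: 18

18


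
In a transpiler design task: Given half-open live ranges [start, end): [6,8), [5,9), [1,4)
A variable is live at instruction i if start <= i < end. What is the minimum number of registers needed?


Live ranges:
  Var0: [6, 8)
  Var1: [5, 9)
  Var2: [1, 4)
Sweep-line events (position, delta, active):
  pos=1 start -> active=1
  pos=4 end -> active=0
  pos=5 start -> active=1
  pos=6 start -> active=2
  pos=8 end -> active=1
  pos=9 end -> active=0
Maximum simultaneous active: 2
Minimum registers needed: 2

2


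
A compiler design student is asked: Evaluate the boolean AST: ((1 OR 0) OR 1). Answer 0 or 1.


Step 1: Evaluate inner node
  1 OR 0 = 1
Step 2: Evaluate root node
  1 OR 1 = 1

1


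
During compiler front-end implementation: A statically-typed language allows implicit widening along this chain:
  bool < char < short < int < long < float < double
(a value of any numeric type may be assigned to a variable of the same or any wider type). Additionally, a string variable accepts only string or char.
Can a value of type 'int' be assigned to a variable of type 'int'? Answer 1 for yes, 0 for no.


Target variable type: int
Source value type: int
Numeric ranks: int=3, int=3
Widening allowed iff rank(source) <= rank(target): 3 <= 3? Yes
Result: 1

1


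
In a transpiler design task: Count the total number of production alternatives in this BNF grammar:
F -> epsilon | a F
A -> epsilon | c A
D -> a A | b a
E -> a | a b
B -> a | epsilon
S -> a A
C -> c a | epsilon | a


Counting alternatives per rule:
  F: 2 alternative(s)
  A: 2 alternative(s)
  D: 2 alternative(s)
  E: 2 alternative(s)
  B: 2 alternative(s)
  S: 1 alternative(s)
  C: 3 alternative(s)
Sum: 2 + 2 + 2 + 2 + 2 + 1 + 3 = 14

14


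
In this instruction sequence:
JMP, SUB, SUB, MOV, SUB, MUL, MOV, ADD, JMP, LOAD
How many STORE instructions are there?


Scanning instruction sequence for STORE:
  Position 1: JMP
  Position 2: SUB
  Position 3: SUB
  Position 4: MOV
  Position 5: SUB
  Position 6: MUL
  Position 7: MOV
  Position 8: ADD
  Position 9: JMP
  Position 10: LOAD
Matches at positions: []
Total STORE count: 0

0


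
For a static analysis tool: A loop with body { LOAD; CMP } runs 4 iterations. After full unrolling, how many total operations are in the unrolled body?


Loop body operations: LOAD, CMP (2 ops per iteration)
Unrolling 4 iterations:
  Iteration 1: LOAD, CMP (2 ops)
  Iteration 2: LOAD, CMP (2 ops)
  Iteration 3: LOAD, CMP (2 ops)
  Iteration 4: LOAD, CMP (2 ops)
Total: 4 iterations * 2 ops/iter = 8 operations

8


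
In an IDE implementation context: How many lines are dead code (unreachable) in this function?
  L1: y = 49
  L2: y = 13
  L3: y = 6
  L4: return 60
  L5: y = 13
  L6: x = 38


Analyzing control flow:
  L1: reachable (before return)
  L2: reachable (before return)
  L3: reachable (before return)
  L4: reachable (return statement)
  L5: DEAD (after return at L4)
  L6: DEAD (after return at L4)
Return at L4, total lines = 6
Dead lines: L5 through L6
Count: 2

2


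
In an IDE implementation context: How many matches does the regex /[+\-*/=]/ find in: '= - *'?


Pattern: /[+\-*/=]/ (operators)
Input: '= - *'
Scanning for matches:
  Match 1: '='
  Match 2: '-'
  Match 3: '*'
Total matches: 3

3


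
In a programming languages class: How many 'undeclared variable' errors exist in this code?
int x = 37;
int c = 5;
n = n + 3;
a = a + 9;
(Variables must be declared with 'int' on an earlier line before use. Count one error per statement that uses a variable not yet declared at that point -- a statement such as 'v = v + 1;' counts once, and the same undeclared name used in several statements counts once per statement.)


Scanning code line by line:
  Line 1: declare 'x' -> declared = ['x']
  Line 2: declare 'c' -> declared = ['c', 'x']
  Line 3: use 'n' -> ERROR (undeclared)
  Line 4: use 'a' -> ERROR (undeclared)
Total undeclared variable errors: 2

2


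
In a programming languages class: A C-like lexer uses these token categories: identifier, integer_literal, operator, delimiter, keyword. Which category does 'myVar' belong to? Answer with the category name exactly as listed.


Token: 'myVar'
Checking categories:
  identifier: YES
  integer_literal: no
  operator: no
  keyword: no
  delimiter: no
Category: identifier

identifier


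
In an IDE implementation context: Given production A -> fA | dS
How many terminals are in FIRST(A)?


Production: A -> fA | dS
Examining each alternative for leading terminals:
  A -> fA : first terminal = 'f'
  A -> dS : first terminal = 'd'
FIRST(A) = {d, f}
Count: 2

2


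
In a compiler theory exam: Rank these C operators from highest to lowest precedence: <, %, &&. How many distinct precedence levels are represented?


Looking up precedence for each operator:
  < -> precedence 4
  % -> precedence 6
  && -> precedence 2
Sorted highest to lowest: %, <, &&
Distinct precedence values: [6, 4, 2]
Number of distinct levels: 3

3


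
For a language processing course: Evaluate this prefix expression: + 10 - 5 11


Parsing prefix expression: + 10 - 5 11
Step 1: Innermost operation '- 5 11'
  5 - 11 = -6
Step 2: Outer operation '+ 10 [-6]'
  10 + -6 = 4

4


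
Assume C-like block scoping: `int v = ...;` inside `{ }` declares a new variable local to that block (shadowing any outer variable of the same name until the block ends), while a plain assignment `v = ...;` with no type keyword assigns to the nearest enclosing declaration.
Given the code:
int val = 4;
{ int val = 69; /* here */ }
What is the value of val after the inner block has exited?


Analyzing scoping rules:
Outer scope: declares val = 4
Inner block: 'int val = 69;' declares a NEW val that shadows the outer one
When the block exits the inner val goes out of scope; the outer val was never modified -> 4
Result: 4

4


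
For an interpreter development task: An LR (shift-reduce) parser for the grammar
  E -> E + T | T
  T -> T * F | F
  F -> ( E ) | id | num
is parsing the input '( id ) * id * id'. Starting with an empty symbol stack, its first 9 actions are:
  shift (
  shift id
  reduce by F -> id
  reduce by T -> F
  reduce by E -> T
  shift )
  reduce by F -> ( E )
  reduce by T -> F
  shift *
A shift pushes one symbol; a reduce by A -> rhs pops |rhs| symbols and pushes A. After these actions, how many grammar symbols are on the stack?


Tracking the symbol stack through each action:
  Action 1: shift '(' : push -> stack = [(] (size 1)
  Action 2: shift 'id' : push -> stack = [(, id] (size 2)
  Action 3: reduce by F -> id : pop 1, push F -> stack = [(, F] (size 2)
  Action 4: reduce by T -> F : pop 1, push T -> stack = [(, T] (size 2)
  Action 5: reduce by E -> T : pop 1, push E -> stack = [(, E] (size 2)
  Action 6: shift ')' : push -> stack = [(, E, )] (size 3)
  Action 7: reduce by F -> ( E ) : pop 3, push F -> stack = [F] (size 1)
  Action 8: reduce by T -> F : pop 1, push T -> stack = [T] (size 1)
  Action 9: shift '*' : push -> stack = [T, *] (size 2)
Final stack size: 2

2


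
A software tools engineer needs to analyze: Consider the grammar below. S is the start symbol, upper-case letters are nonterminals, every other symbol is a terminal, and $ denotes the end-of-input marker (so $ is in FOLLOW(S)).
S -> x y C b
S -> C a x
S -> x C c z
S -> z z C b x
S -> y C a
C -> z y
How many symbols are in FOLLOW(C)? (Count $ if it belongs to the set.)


S is the start symbol and does not occur in any rule body, so FOLLOW(S) = {$}.
Examining every occurrence of C in a rule body:
  S -> x y C b : C is followed by terminal 'b' -> add 'b'
  S -> C a x : C is followed by terminal 'a' -> add 'a'
  S -> x C c z : C is followed by terminal 'c' -> add 'c'
  S -> z z C b x : C is followed by terminal 'b' -> add 'b' (already in the set)
  S -> y C a : C is followed by terminal 'a' -> add 'a' (already in the set)
  C -> z y : C does not occur in the body -> contributes nothing
FOLLOW(C) = {a, b, c}
Count: 3

3


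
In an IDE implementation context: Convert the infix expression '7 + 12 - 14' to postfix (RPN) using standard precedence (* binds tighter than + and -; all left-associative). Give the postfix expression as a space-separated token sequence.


Applying the shunting-yard algorithm:
  Operand 7 -> output
  Push '+' onto operator stack -> op-stack: [+]
  Operand 12 -> output
  See '-' (prec 1); top '+' (prec 1) >= it -> pop '+' to output
  Push '-' onto operator stack -> op-stack: [-]
  Operand 14 -> output
  End of input: pop '-' to output
Postfix result: 7 12 + 14 -

7 12 + 14 -


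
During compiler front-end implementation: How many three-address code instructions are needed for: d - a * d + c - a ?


Expression: d - a * d + c - a
Generating three-address code (respecting * over +/- precedence):
  Instruction 1: t1 = a * d
  Instruction 2: t2 = d - t1
  Instruction 3: t3 = t2 + c
  Instruction 4: t4 = t3 - a
Total instructions: 4

4


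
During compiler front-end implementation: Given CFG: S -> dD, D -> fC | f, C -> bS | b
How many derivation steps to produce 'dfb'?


Grammar: S -> dD, D -> fC | f, C -> bS | b
Deriving 'dfb':
Step 1: S -> dD => dD
Step 2: D -> fC => dfC
Step 3: C -> b => dfb
Total derivation steps: 3

3


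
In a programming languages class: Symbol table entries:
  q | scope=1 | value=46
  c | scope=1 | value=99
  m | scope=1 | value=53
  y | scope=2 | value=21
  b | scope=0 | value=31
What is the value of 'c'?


Searching symbol table for 'c':
  q | scope=1 | value=46
  c | scope=1 | value=99 <- MATCH
  m | scope=1 | value=53
  y | scope=2 | value=21
  b | scope=0 | value=31
Found 'c' at scope 1 with value 99

99


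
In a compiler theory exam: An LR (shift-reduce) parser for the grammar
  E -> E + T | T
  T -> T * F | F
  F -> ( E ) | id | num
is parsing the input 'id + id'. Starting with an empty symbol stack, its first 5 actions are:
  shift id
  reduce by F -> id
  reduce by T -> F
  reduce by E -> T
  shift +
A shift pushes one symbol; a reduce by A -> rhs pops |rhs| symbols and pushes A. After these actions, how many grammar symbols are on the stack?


Tracking the symbol stack through each action:
  Action 1: shift 'id' : push -> stack = [id] (size 1)
  Action 2: reduce by F -> id : pop 1, push F -> stack = [F] (size 1)
  Action 3: reduce by T -> F : pop 1, push T -> stack = [T] (size 1)
  Action 4: reduce by E -> T : pop 1, push E -> stack = [E] (size 1)
  Action 5: shift '+' : push -> stack = [E, +] (size 2)
Final stack size: 2

2


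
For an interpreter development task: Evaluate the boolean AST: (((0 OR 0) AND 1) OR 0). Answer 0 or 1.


Step 1: Evaluate inner node
  0 OR 0 = 0
Step 2: Evaluate next node
  0 AND 1 = 0
Step 3: Evaluate root node
  0 OR 0 = 0

0


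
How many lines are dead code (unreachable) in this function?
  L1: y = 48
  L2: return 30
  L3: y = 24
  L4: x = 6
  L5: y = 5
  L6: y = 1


Analyzing control flow:
  L1: reachable (before return)
  L2: reachable (return statement)
  L3: DEAD (after return at L2)
  L4: DEAD (after return at L2)
  L5: DEAD (after return at L2)
  L6: DEAD (after return at L2)
Return at L2, total lines = 6
Dead lines: L3 through L6
Count: 4

4


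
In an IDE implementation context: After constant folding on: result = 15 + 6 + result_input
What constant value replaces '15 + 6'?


Identifying constant sub-expression:
  Original: result = 15 + 6 + result_input
  15 and 6 are both compile-time constants
  Evaluating: 15 + 6 = 21
  After folding: result = 21 + result_input

21


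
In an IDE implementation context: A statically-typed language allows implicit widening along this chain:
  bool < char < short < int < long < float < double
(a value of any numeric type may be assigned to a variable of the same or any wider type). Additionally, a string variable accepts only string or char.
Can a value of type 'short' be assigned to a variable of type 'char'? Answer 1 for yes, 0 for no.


Target variable type: char
Source value type: short
Numeric ranks: short=2, char=1
Widening allowed iff rank(source) <= rank(target): 2 <= 1? No
Result: 0

0


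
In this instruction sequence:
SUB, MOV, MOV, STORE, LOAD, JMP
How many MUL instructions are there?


Scanning instruction sequence for MUL:
  Position 1: SUB
  Position 2: MOV
  Position 3: MOV
  Position 4: STORE
  Position 5: LOAD
  Position 6: JMP
Matches at positions: []
Total MUL count: 0

0


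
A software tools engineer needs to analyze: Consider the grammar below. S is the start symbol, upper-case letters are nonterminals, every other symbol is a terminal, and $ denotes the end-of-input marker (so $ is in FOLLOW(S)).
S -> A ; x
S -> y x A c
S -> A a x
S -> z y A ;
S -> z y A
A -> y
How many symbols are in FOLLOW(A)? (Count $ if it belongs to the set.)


S is the start symbol and does not occur in any rule body, so FOLLOW(S) = {$}.
Examining every occurrence of A in a rule body:
  S -> A ; x : A is followed by terminal ';' -> add ';'
  S -> y x A c : A is followed by terminal 'c' -> add 'c'
  S -> A a x : A is followed by terminal 'a' -> add 'a'
  S -> z y A ; : A is followed by terminal ';' -> add ';' (already in the set)
  S -> z y A : A is at the right end -> add FOLLOW(S) = {$}
  A -> y : A does not occur in the body -> contributes nothing
FOLLOW(A) = {;, a, c, $}
Count: 4

4


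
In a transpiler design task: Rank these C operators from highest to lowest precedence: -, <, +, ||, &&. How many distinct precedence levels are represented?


Looking up precedence for each operator:
  - -> precedence 5
  < -> precedence 4
  + -> precedence 5
  || -> precedence 1
  && -> precedence 2
Sorted highest to lowest: -, +, <, &&, ||
Distinct precedence values: [5, 4, 2, 1]
Number of distinct levels: 4

4


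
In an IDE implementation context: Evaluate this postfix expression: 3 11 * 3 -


Processing tokens left to right:
Push 3, Push 11
Pop 3 and 11, compute 3 * 11 = 33, push 33
Push 3
Pop 33 and 3, compute 33 - 3 = 30, push 30
Stack result: 30

30


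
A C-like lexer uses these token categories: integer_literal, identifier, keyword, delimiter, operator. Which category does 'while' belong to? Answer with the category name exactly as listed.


Token: 'while'
Checking categories:
  identifier: no
  integer_literal: no
  operator: no
  keyword: YES
  delimiter: no
Category: keyword

keyword


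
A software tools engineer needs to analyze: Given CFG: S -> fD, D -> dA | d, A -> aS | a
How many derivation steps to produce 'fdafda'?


Grammar: S -> fD, D -> dA | d, A -> aS | a
Deriving 'fdafda':
Step 1: S -> fD => fD
Step 2: D -> dA => fdA
Step 3: A -> aS => fdaS
Step 4: S -> fD => fdafD
Step 5: D -> dA => fdafdA
Step 6: A -> a => fdafda
Total derivation steps: 6

6


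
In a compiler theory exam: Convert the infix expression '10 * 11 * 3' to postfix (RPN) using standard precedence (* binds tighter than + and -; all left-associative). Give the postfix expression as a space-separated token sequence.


Applying the shunting-yard algorithm:
  Operand 10 -> output
  Push '*' onto operator stack -> op-stack: [*]
  Operand 11 -> output
  See '*' (prec 2); top '*' (prec 2) >= it -> pop '*' to output
  Push '*' onto operator stack -> op-stack: [*]
  Operand 3 -> output
  End of input: pop '*' to output
Postfix result: 10 11 * 3 *

10 11 * 3 *


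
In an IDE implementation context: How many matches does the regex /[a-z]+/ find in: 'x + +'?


Pattern: /[a-z]+/ (identifiers)
Input: 'x + +'
Scanning for matches:
  Match 1: 'x'
Total matches: 1

1


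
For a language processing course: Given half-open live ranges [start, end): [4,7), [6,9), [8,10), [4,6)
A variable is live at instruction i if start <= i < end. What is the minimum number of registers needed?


Live ranges:
  Var0: [4, 7)
  Var1: [6, 9)
  Var2: [8, 10)
  Var3: [4, 6)
Sweep-line events (position, delta, active):
  pos=4 start -> active=1
  pos=4 start -> active=2
  pos=6 end -> active=1
  pos=6 start -> active=2
  pos=7 end -> active=1
  pos=8 start -> active=2
  pos=9 end -> active=1
  pos=10 end -> active=0
Maximum simultaneous active: 2
Minimum registers needed: 2

2


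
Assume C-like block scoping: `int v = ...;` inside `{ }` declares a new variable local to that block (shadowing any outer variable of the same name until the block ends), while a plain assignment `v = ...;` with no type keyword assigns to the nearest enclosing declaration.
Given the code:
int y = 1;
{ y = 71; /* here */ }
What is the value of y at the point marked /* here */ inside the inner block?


Analyzing scoping rules:
Outer scope: declares y = 1
Inner block: 'y = 71;' has no type keyword, so it is an assignment to the outer y (no shadowing)
Inside the block, after the assignment -> 71
Result: 71

71


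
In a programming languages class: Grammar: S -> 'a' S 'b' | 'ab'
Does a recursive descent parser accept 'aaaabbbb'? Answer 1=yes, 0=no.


Grammar accepts strings of the form a^n b^n (n >= 1)
Word: 'aaaabbbb'
Counting: 4 a's and 4 b's
Check: 4 == 4? Yes
Derivation (S -> aSb applied 3 time(s), then S -> ab): S => aSb => aaSbb => aaaSbbb => aaaabbbb
Accepted

1


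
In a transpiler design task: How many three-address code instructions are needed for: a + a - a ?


Expression: a + a - a
Generating three-address code (respecting * over +/- precedence):
  Instruction 1: t1 = a + a
  Instruction 2: t2 = t1 - a
Total instructions: 2

2


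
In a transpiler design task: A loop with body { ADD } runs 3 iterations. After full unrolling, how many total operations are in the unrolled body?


Loop body operations: ADD (1 op per iteration)
Unrolling 3 iterations:
  Iteration 1: ADD (1 ops)
  Iteration 2: ADD (1 ops)
  Iteration 3: ADD (1 ops)
Total: 3 iterations * 1 ops/iter = 3 operations

3


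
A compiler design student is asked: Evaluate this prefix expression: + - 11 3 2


Parsing prefix expression: + - 11 3 2
Step 1: Innermost operation '- 11 3'
  11 - 3 = 8
Step 2: Outer operation '+ [8] 2'
  8 + 2 = 10

10


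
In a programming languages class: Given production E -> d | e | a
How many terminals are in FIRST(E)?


Production: E -> d | e | a
Examining each alternative for leading terminals:
  E -> d : first terminal = 'd'
  E -> e : first terminal = 'e'
  E -> a : first terminal = 'a'
FIRST(E) = {a, d, e}
Count: 3

3


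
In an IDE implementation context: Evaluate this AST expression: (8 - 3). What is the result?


Expression: (8 - 3)
Evaluating step by step:
  8 - 3 = 5
Result: 5

5


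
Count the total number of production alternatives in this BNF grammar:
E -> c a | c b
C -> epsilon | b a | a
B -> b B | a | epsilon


Counting alternatives per rule:
  E: 2 alternative(s)
  C: 3 alternative(s)
  B: 3 alternative(s)
Sum: 2 + 3 + 3 = 8

8


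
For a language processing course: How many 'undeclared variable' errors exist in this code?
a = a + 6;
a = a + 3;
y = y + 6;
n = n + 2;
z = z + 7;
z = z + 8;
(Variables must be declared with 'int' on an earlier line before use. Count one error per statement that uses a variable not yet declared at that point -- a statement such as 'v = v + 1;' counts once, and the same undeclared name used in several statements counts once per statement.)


Scanning code line by line:
  Line 1: use 'a' -> ERROR (undeclared)
  Line 2: use 'a' -> ERROR (undeclared)
  Line 3: use 'y' -> ERROR (undeclared)
  Line 4: use 'n' -> ERROR (undeclared)
  Line 5: use 'z' -> ERROR (undeclared)
  Line 6: use 'z' -> ERROR (undeclared)
Total undeclared variable errors: 6

6


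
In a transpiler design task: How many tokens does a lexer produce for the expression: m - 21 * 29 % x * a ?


Scanning 'm - 21 * 29 % x * a'
Token 1: 'm' -> identifier
Token 2: '-' -> operator
Token 3: '21' -> integer_literal
Token 4: '*' -> operator
Token 5: '29' -> integer_literal
Token 6: '%' -> operator
Token 7: 'x' -> identifier
Token 8: '*' -> operator
Token 9: 'a' -> identifier
Total tokens: 9

9


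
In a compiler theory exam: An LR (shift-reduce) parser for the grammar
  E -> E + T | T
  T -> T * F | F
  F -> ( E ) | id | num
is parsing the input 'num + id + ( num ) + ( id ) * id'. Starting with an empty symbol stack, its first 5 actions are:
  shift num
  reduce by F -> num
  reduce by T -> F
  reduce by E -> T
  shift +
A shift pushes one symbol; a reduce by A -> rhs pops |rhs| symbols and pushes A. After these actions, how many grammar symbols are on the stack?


Tracking the symbol stack through each action:
  Action 1: shift 'num' : push -> stack = [num] (size 1)
  Action 2: reduce by F -> num : pop 1, push F -> stack = [F] (size 1)
  Action 3: reduce by T -> F : pop 1, push T -> stack = [T] (size 1)
  Action 4: reduce by E -> T : pop 1, push E -> stack = [E] (size 1)
  Action 5: shift '+' : push -> stack = [E, +] (size 2)
Final stack size: 2

2


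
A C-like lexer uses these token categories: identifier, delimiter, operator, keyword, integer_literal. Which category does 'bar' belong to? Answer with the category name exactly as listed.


Token: 'bar'
Checking categories:
  identifier: YES
  integer_literal: no
  operator: no
  keyword: no
  delimiter: no
Category: identifier

identifier


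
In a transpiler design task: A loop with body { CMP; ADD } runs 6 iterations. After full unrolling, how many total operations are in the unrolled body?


Loop body operations: CMP, ADD (2 ops per iteration)
Unrolling 6 iterations:
  Iteration 1: CMP, ADD (2 ops)
  Iteration 2: CMP, ADD (2 ops)
  Iteration 3: CMP, ADD (2 ops)
  Iteration 4: CMP, ADD (2 ops)
  Iteration 5: CMP, ADD (2 ops)
  Iteration 6: CMP, ADD (2 ops)
Total: 6 iterations * 2 ops/iter = 12 operations

12


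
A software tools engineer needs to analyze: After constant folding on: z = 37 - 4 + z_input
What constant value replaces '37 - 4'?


Identifying constant sub-expression:
  Original: z = 37 - 4 + z_input
  37 and 4 are both compile-time constants
  Evaluating: 37 - 4 = 33
  After folding: z = 33 + z_input

33


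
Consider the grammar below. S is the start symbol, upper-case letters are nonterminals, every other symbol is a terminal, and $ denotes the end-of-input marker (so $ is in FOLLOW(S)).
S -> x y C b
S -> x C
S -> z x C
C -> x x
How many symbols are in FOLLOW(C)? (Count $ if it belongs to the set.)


S is the start symbol and does not occur in any rule body, so FOLLOW(S) = {$}.
Examining every occurrence of C in a rule body:
  S -> x y C b : C is followed by terminal 'b' -> add 'b'
  S -> x C : C is at the right end -> add FOLLOW(S) = {$}
  S -> z x C : C is at the right end -> add FOLLOW(S) = {$} (already in the set)
  C -> x x : C does not occur in the body -> contributes nothing
FOLLOW(C) = {b, $}
Count: 2

2


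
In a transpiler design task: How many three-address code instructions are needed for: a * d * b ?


Expression: a * d * b
Generating three-address code (respecting * over +/- precedence):
  Instruction 1: t1 = a * d
  Instruction 2: t2 = t1 * b
Total instructions: 2

2


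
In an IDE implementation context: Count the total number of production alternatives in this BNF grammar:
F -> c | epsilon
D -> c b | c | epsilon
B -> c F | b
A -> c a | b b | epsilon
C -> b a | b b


Counting alternatives per rule:
  F: 2 alternative(s)
  D: 3 alternative(s)
  B: 2 alternative(s)
  A: 3 alternative(s)
  C: 2 alternative(s)
Sum: 2 + 3 + 2 + 3 + 2 = 12

12


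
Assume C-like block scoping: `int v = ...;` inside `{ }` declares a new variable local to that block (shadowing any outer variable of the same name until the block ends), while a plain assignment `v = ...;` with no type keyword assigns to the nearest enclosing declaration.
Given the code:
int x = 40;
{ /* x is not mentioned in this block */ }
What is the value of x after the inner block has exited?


Analyzing scoping rules:
Outer scope: declares x = 40
Inner block: x is neither redeclared nor assigned -> unchanged
After the block -> 40
Result: 40

40


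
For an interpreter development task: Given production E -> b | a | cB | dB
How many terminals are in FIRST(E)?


Production: E -> b | a | cB | dB
Examining each alternative for leading terminals:
  E -> b : first terminal = 'b'
  E -> a : first terminal = 'a'
  E -> cB : first terminal = 'c'
  E -> dB : first terminal = 'd'
FIRST(E) = {a, b, c, d}
Count: 4

4


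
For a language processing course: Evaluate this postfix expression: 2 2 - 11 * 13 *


Processing tokens left to right:
Push 2, Push 2
Pop 2 and 2, compute 2 - 2 = 0, push 0
Push 11
Pop 0 and 11, compute 0 * 11 = 0, push 0
Push 13
Pop 0 and 13, compute 0 * 13 = 0, push 0
Stack result: 0

0


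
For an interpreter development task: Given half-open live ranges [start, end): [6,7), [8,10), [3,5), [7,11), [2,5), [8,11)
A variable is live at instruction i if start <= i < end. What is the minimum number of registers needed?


Live ranges:
  Var0: [6, 7)
  Var1: [8, 10)
  Var2: [3, 5)
  Var3: [7, 11)
  Var4: [2, 5)
  Var5: [8, 11)
Sweep-line events (position, delta, active):
  pos=2 start -> active=1
  pos=3 start -> active=2
  pos=5 end -> active=1
  pos=5 end -> active=0
  pos=6 start -> active=1
  pos=7 end -> active=0
  pos=7 start -> active=1
  pos=8 start -> active=2
  pos=8 start -> active=3
  pos=10 end -> active=2
  pos=11 end -> active=1
  pos=11 end -> active=0
Maximum simultaneous active: 3
Minimum registers needed: 3

3


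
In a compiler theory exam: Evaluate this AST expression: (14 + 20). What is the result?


Expression: (14 + 20)
Evaluating step by step:
  14 + 20 = 34
Result: 34

34


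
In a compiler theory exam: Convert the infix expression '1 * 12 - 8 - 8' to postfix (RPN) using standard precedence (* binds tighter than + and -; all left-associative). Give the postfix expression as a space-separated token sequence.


Applying the shunting-yard algorithm:
  Operand 1 -> output
  Push '*' onto operator stack -> op-stack: [*]
  Operand 12 -> output
  See '-' (prec 1); top '*' (prec 2) >= it -> pop '*' to output
  Push '-' onto operator stack -> op-stack: [-]
  Operand 8 -> output
  See '-' (prec 1); top '-' (prec 1) >= it -> pop '-' to output
  Push '-' onto operator stack -> op-stack: [-]
  Operand 8 -> output
  End of input: pop '-' to output
Postfix result: 1 12 * 8 - 8 -

1 12 * 8 - 8 -


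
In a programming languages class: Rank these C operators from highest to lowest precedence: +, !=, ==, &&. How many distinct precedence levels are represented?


Looking up precedence for each operator:
  + -> precedence 5
  != -> precedence 3
  == -> precedence 3
  && -> precedence 2
Sorted highest to lowest: +, !=, ==, &&
Distinct precedence values: [5, 3, 2]
Number of distinct levels: 3

3


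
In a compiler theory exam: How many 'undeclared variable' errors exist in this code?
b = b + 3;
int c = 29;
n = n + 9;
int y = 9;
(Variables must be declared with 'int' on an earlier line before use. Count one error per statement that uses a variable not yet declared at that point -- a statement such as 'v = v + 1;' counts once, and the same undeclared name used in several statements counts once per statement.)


Scanning code line by line:
  Line 1: use 'b' -> ERROR (undeclared)
  Line 2: declare 'c' -> declared = ['c']
  Line 3: use 'n' -> ERROR (undeclared)
  Line 4: declare 'y' -> declared = ['c', 'y']
Total undeclared variable errors: 2

2
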